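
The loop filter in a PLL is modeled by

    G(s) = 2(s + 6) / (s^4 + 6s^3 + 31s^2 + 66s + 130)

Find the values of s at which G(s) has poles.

s = -1 ± 3j, -2 ± 3j

The poles are the roots of the denominator s^4 + 6s^3 + 31s^2 + 66s + 130 = 0.
No real roots exist; factor into two real quadratics: (s^2 + 2s + 10)(s^2 + 4s + 13) = 0.
Each quadratic gives a conjugate pair via the quadratic formula.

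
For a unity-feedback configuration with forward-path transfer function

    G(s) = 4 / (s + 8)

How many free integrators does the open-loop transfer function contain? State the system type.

Type 0

The denominator has no factor of s at the origin — no free integrator — so this is a Type 0 system.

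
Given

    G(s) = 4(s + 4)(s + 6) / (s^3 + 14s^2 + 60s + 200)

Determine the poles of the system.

The poles are the roots of the denominator s^3 + 14s^2 + 60s + 200 = 0.
Trying s = -10: the polynomial evaluates to 0, so (s + 10) is a factor.
Dividing out leaves s^2 + 4s + 20 = 0.
The quadratic formula then gives s = -2 ± 4j.

s = -2 + 4j, -2 - 4j, -10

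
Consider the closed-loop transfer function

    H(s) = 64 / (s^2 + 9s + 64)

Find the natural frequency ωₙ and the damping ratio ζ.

ωₙ = 8 rad/s, ζ = 0.5625

Compare the denominator to the standard form s^2 + 2ζωₙs + ωₙ².
ωₙ² = 64, so ωₙ = 8 rad/s.
2ζωₙ = 9, so ζ = 9/(2·8) = 0.5625.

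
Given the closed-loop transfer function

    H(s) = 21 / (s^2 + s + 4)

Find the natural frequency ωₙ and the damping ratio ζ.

Compare the denominator to the standard form s^2 + 2ζωₙs + ωₙ².
ωₙ² = 4, so ωₙ = 2 rad/s.
2ζωₙ = 1, so ζ = 1/(2·2) = 0.25.

ωₙ = 2 rad/s, ζ = 0.25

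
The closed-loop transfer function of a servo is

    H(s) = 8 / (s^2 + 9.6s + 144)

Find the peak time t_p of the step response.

t_p ≈ 0.2856 s

Comparing s^2 + 9.6s + 144 to s^2 + 2ζωₙs + ωₙ²: ωₙ = 12 rad/s and ζ = 9.6/(2·12) = 0.4.
ζωₙ = 9.6/2 = 4.8, so ω_d = ωₙ√(1−ζ²) = √(ωₙ² − (ζωₙ)²) = √(144 − 4.8²) = √120.96 ≈ 11.00 rad/s.
t_p = π/ω_d = π/11.00 ≈ 0.2856 s.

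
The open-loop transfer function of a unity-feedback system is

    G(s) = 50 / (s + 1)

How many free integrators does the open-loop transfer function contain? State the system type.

The denominator has no factor of s at the origin — no free integrator — so this is a Type 0 system.

Type 0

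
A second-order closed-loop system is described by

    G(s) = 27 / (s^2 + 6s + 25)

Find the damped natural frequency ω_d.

ω_d = 4 rad/s

Comparing s^2 + 6s + 25 to s^2 + 2ζωₙs + ωₙ²: ωₙ = 5 rad/s and ζ = 6/(2·5) = 0.6.
ζωₙ = 6/2 = 3, so ω_d = ωₙ√(1−ζ²) = √(ωₙ² − (ζωₙ)²) = √(25 − 3²) = √16 = 4 rad/s.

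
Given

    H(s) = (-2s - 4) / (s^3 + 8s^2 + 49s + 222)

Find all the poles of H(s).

s = -1 + 6j, -1 - 6j, -6

The poles are the roots of the denominator s^3 + 8s^2 + 49s + 222 = 0.
Trying s = -6: the polynomial evaluates to 0, so (s + 6) is a factor.
Dividing out leaves s^2 + 2s + 37 = 0.
The quadratic formula then gives s = -1 ± 6j.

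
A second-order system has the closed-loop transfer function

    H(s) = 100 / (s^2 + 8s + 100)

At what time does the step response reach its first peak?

t_p ≈ 0.3428 s

Comparing s^2 + 8s + 100 to s^2 + 2ζωₙs + ωₙ²: ωₙ = 10 rad/s and ζ = 8/(2·10) = 0.4.
ζωₙ = 8/2 = 4, so ω_d = ωₙ√(1−ζ²) = √(ωₙ² − (ζωₙ)²) = √(100 − 4²) = √84 ≈ 9.165 rad/s.
t_p = π/ω_d = π/9.165 ≈ 0.3428 s.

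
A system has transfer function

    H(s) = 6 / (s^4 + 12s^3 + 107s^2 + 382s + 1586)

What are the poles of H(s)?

s = -1 ± 5j, -5 ± 6j

The poles are the roots of the denominator s^4 + 12s^3 + 107s^2 + 382s + 1586 = 0.
No real roots exist; factor into two real quadratics: (s^2 + 2s + 26)(s^2 + 10s + 61) = 0.
Each quadratic gives a conjugate pair via the quadratic formula.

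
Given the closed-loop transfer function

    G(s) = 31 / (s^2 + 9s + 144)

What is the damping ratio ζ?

Compare the denominator to the standard form s^2 + 2ζωₙs + ωₙ².
ωₙ² = 144, so ωₙ = 12 rad/s.
2ζωₙ = 9, so ζ = 9/(2·12) = 0.375.

ζ = 0.375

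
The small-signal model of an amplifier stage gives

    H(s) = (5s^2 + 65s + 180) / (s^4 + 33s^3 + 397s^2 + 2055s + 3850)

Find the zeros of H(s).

Set the numerator to zero: 5s^2 + 65s + 180 = 0, i.e. 5·(s^2 + 13s + 36) = 0.
Factoring: (s + 9)(s + 4) = 0.

s = -9, -4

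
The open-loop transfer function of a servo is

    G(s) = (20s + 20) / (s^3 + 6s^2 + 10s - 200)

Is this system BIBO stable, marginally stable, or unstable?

unstable

The denominator s^3 + 6s^2 + 10s - 200 factors as (s^2 + 10s + 50)(s - 4), giving poles at s = -5 + 5j, -5 - 5j, 4.
Since the pole(s) at s = 4 lie in the right half-plane, the system is unstable.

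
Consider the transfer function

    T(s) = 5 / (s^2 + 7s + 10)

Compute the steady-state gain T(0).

Set s = 0: T(0) = (5) / (10) = 1/2.

T(0) = 1/2 ≈ 0.5000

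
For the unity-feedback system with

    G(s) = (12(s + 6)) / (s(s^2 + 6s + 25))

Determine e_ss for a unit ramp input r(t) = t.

e_ss = 0.3472

G(s) has one pole at the origin.
This is a Type 1 system. Kv = lim_{s→0} s·G(s) = 72/25.
e_ss = 1/Kv = 1/(72/25) = 25/72 ≈ 0.3472.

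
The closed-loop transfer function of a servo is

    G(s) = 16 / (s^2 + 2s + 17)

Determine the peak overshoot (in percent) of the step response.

Comparing s^2 + 2s + 17 to s^2 + 2ζωₙs + ωₙ²: ωₙ = √17 ≈ 4.123 rad/s and ζ = 2/(2·√17) ≈ 0.2425.
%OS = 100·exp(−πζ/√(1−ζ²)) = 100·exp(−π·0.2425/√(1−0.2425²)) ≈ 45.6%.

%OS ≈ 45.6%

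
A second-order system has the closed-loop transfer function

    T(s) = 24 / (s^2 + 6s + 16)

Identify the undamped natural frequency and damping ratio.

Compare the denominator to the standard form s^2 + 2ζωₙs + ωₙ².
ωₙ² = 16, so ωₙ = 4 rad/s.
2ζωₙ = 6, so ζ = 6/(2·4) = 0.75.

ωₙ = 4 rad/s, ζ = 0.75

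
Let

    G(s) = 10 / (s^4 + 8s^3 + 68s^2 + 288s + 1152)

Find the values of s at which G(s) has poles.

The poles are the roots of the denominator s^4 + 8s^3 + 68s^2 + 288s + 1152 = 0.
No real roots exist; factor into two real quadratics: (s^2 + 36)(s^2 + 8s + 32) = 0.
Each quadratic gives a conjugate pair via the quadratic formula.

s = ±6j, -4 ± 4j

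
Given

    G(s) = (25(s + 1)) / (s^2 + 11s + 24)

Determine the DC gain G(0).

Set s = 0: G(0) = (25) / (24) = 25/24.

G(0) = 25/24 ≈ 1.042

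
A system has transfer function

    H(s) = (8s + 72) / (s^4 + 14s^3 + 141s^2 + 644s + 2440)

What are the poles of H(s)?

The poles are the roots of the denominator s^4 + 14s^3 + 141s^2 + 644s + 2440 = 0.
No real roots exist; factor into two real quadratics: (s^2 + 4s + 40)(s^2 + 10s + 61) = 0.
Each quadratic gives a conjugate pair via the quadratic formula.

s = -2 + 6j, -2 - 6j, -5 + 6j, -5 - 6j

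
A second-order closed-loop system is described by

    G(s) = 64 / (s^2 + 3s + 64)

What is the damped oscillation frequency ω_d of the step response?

Comparing s^2 + 3s + 64 to s^2 + 2ζωₙs + ωₙ²: ωₙ = 8 rad/s and ζ = 3/(2·8) = 0.1875.
ζωₙ = 3/2 = 1.5, so ω_d = ωₙ√(1−ζ²) = √(ωₙ² − (ζωₙ)²) = √(64 − 1.5²) = √61.75 ≈ 7.858 rad/s.

ω_d ≈ 7.858 rad/s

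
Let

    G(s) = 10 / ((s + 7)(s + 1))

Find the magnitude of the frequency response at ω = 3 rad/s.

Substitute s = j3: numerator = 10, denominator = -2 + j24.
|G(j3)| = |10| / |-2 + j24| = 10 / 24.083 ≈ 0.4152.

|G(j3)| ≈ 0.4152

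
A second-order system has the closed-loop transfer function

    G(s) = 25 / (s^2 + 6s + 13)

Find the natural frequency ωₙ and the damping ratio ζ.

ωₙ ≈ 3.606 rad/s, ζ ≈ 0.8321

Compare the denominator to the standard form s^2 + 2ζωₙs + ωₙ².
ωₙ² = 13, so ωₙ = √13 ≈ 3.606 rad/s.
2ζωₙ = 6, so ζ = 6/(2·√13) ≈ 0.8321.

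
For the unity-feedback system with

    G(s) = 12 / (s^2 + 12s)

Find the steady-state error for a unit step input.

G(s) has one pole at the origin.
This is a Type 1 system; for a step input the steady-state error is zero.

e_ss = 0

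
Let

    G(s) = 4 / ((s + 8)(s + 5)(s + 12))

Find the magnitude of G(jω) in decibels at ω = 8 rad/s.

Substitute s = j8: numerator = 4, denominator = -1120 + j1056.
|G(j8)| = |4| / |-1120 + j1056| = 4 / 1539.3 ≈ 0.002599.
In decibels: 20·log₁₀(0.002599) ≈ -51.7 dB.

|G(j8)|_dB ≈ -51.7 dB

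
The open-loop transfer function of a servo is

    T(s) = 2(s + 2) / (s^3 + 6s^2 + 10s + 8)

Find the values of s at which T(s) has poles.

s = -1 + j, -1 - j, -4

The poles are the roots of the denominator s^3 + 6s^2 + 10s + 8 = 0.
Trying s = -4: the polynomial evaluates to 0, so (s + 4) is a factor.
Dividing out leaves s^2 + 2s + 2 = 0.
The quadratic formula then gives s = -1 ± 1j.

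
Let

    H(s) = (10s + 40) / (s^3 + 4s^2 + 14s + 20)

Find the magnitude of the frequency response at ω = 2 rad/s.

Substitute s = j2: numerator = 40 + j20, denominator = 4 + j20.
|H(j2)| = |40 + j20| / |4 + j20| = 44.721 / 20.396 ≈ 2.193.

|H(j2)| ≈ 2.193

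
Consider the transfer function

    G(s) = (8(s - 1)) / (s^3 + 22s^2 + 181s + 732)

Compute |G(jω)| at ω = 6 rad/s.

Substitute s = j6: numerator = -8 + j48, denominator = -60 + j870.
|G(j6)| = |-8 + j48| / |-60 + j870| = 48.662 / 872.07 ≈ 0.05580.

|G(j6)| ≈ 0.05580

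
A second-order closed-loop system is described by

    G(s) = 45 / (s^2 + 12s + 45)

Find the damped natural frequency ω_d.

Comparing s^2 + 12s + 45 to s^2 + 2ζωₙs + ωₙ²: ωₙ = √45 ≈ 6.708 rad/s and ζ = 12/(2·√45) ≈ 0.8944.
ζωₙ = 12/2 = 6, so ω_d = ωₙ√(1−ζ²) = √(ωₙ² − (ζωₙ)²) = √(45 − 6²) = √9 = 3 rad/s.

ω_d = 3 rad/s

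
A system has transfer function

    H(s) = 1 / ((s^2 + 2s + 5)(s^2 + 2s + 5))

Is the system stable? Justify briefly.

stable

The poles can be read from the denominator factors: s = -1 ± 2j, -1 ± 2j.
Since all poles lie strictly in the left half-plane, the system is stable.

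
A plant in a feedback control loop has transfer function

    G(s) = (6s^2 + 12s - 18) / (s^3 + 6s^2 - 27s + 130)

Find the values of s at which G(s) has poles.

The poles are the roots of the denominator s^3 + 6s^2 - 27s + 130 = 0.
Trying s = -10: the polynomial evaluates to 0, so (s + 10) is a factor.
Dividing out leaves s^2 - 4s + 13 = 0.
The quadratic formula then gives s = 2 ± 3j.

s = 2 + 3j, 2 - 3j, -10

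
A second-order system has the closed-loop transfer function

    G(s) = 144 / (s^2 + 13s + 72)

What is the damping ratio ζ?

Compare the denominator to the standard form s^2 + 2ζωₙs + ωₙ².
ωₙ² = 72, so ωₙ = √72 ≈ 8.485 rad/s.
2ζωₙ = 13, so ζ = 13/(2·√72) ≈ 0.7660.
With ζ = 0.7660 the response is underdamped.

ζ ≈ 0.7660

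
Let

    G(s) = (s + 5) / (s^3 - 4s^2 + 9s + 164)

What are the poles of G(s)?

The poles are the roots of the denominator s^3 - 4s^2 + 9s + 164 = 0.
Trying s = -4: the polynomial evaluates to 0, so (s + 4) is a factor.
Dividing out leaves s^2 - 8s + 41 = 0.
The quadratic formula then gives s = 4 ± 5j.

s = 4 + 5j, 4 - 5j, -4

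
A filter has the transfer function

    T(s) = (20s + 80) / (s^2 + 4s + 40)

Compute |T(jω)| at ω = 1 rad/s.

|T(j1)| ≈ 2.103

Substitute s = j1: numerator = 80 + j20, denominator = 39 + j4.
|T(j1)| = |80 + j20| / |39 + j4| = 82.462 / 39.205 ≈ 2.103.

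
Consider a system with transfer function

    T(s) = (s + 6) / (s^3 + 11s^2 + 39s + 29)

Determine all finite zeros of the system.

s = -6

Set the numerator to zero: s + 6 = 0.
So s = -6.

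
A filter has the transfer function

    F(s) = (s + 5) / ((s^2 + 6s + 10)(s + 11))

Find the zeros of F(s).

Set the numerator to zero: s + 5 = 0.
So s = -5.

s = -5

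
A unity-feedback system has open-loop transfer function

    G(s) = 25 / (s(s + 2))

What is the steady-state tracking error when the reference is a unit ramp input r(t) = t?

G(s) has one pole at the origin.
This is a Type 1 system. Kv = lim_{s→0} s·G(s) = 25/2.
e_ss = 1/Kv = 1/(25/2) = 2/25 ≈ 0.08000.

e_ss = 0.08000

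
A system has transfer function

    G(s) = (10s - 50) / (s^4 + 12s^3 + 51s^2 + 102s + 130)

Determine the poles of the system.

s = -1 + 2j, -1 - 2j, -5 + j, -5 - j

The poles are the roots of the denominator s^4 + 12s^3 + 51s^2 + 102s + 130 = 0.
No real roots exist; factor into two real quadratics: (s^2 + 2s + 5)(s^2 + 10s + 26) = 0.
Each quadratic gives a conjugate pair via the quadratic formula.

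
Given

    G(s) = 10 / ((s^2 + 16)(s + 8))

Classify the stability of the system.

marginally stable

The poles can be read from the denominator factors: s = ±4j, -8.
Since the simple pole(s) at s = 4j, -4j lie on the jω-axis with none in the right half-plane, the system is marginally stable.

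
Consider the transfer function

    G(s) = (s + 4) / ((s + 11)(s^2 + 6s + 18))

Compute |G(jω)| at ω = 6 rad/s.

|G(j6)| ≈ 0.01430

Substitute s = j6: numerator = 4 + j6, denominator = -414 + j288.
|G(j6)| = |4 + j6| / |-414 + j288| = 7.2111 / 504.32 ≈ 0.01430.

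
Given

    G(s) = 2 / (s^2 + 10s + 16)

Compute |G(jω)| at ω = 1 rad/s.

|G(j1)| ≈ 0.1109

Substitute s = j1: numerator = 2, denominator = 15 + j10.
|G(j1)| = |2| / |15 + j10| = 2 / 18.028 ≈ 0.1109.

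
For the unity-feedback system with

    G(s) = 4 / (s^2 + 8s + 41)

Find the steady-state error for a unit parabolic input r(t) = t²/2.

G(s) has no poles at the origin.
This is a Type 0 system; Ka = lim_{s→0} s^2·G(s) = 0, so the steady-state error for a parabola input is infinite.

e_ss = ∞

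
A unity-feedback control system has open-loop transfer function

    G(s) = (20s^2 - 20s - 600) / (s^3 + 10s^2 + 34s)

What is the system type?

Type 1

Factor s from the denominator: s^3 + 10s^2 + 34s = s·(s^2 + 10s + 34).
There is 1 pole at the origin, so the system is Type 1.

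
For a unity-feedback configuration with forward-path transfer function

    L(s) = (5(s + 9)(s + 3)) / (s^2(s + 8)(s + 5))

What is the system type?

The denominator has 2 factors of s at the origin (free integrators), so this is a Type 2 system.

Type 2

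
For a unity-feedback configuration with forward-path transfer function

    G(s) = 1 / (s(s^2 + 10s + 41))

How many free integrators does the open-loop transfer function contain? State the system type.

Type 1

The denominator has 1 factor of s at the origin (free integrator), so this is a Type 1 system.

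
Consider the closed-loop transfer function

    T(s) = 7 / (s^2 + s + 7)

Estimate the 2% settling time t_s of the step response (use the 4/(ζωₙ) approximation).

Comparing s^2 + s + 7 to s^2 + 2ζωₙs + ωₙ²: ωₙ = √7 ≈ 2.646 rad/s and ζ = 1/(2·√7) ≈ 0.1890.
ζωₙ = 1/2 = 0.5, so t_s ≈ 4/(ζωₙ) = 4/0.5 = 8 s.

t_s ≈ 8 s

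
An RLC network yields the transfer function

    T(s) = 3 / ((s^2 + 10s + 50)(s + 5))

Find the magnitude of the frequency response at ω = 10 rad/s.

Substitute s = j10: numerator = 3, denominator = -1250.
|T(j10)| = |3| / |-1250| = 3 / 1250 = 0.002400.

|T(j10)| = 0.002400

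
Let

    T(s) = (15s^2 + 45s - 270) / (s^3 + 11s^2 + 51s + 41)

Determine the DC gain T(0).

T(0) = -270/41 ≈ -6.585

Set s = 0: T(0) = (-270) / (41) = -270/41.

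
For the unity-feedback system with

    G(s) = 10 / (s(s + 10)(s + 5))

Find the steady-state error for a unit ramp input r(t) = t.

G(s) has one pole at the origin.
This is a Type 1 system. Kv = lim_{s→0} s·G(s) = 10/50 = 1/5.
e_ss = 1/Kv = 1/(1/5) = 5.

e_ss = 5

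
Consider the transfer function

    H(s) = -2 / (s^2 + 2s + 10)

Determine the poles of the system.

s = -1 ± 3j

The poles are the roots of the denominator s^2 + 2s + 10 = 0.
Using the quadratic formula: s = (-2 ± √(-36))/2 = -1 ± 3j.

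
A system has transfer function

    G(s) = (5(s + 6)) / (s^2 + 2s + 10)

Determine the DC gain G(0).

G(0) = 3

At s = 0 each factor (s + a) contributes a and each (s^2 + bs + c) contributes c.
G(0) = 5·(6) / ((10)) = 30/10 = 3.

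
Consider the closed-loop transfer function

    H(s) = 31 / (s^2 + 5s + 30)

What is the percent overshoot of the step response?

Comparing s^2 + 5s + 30 to s^2 + 2ζωₙs + ωₙ²: ωₙ = √30 ≈ 5.477 rad/s and ζ = 5/(2·√30) ≈ 0.4564.
%OS = 100·exp(−πζ/√(1−ζ²)) = 100·exp(−π·0.4564/√(1−0.4564²)) ≈ 20.0%.

%OS ≈ 20.0%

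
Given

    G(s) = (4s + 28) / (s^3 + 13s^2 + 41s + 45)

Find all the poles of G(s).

s = -2 ± j, -9

The poles are the roots of the denominator s^3 + 13s^2 + 41s + 45 = 0.
Trying s = -9: the polynomial evaluates to 0, so (s + 9) is a factor.
Dividing out leaves s^2 + 4s + 5 = 0.
The quadratic formula then gives s = -2 ± 1j.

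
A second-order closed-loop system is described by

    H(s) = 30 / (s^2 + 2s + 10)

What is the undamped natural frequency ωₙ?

ωₙ ≈ 3.162 rad/s

Compare the denominator to the standard form s^2 + 2ζωₙs + ωₙ².
ωₙ² = 10, so ωₙ = √10 ≈ 3.162 rad/s.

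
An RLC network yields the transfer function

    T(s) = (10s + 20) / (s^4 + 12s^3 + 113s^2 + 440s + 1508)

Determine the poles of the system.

The poles are the roots of the denominator s^4 + 12s^3 + 113s^2 + 440s + 1508 = 0.
No real roots exist; factor into two real quadratics: (s^2 + 4s + 29)(s^2 + 8s + 52) = 0.
Each quadratic gives a conjugate pair via the quadratic formula.

s = -2 ± 5j, -4 ± 6j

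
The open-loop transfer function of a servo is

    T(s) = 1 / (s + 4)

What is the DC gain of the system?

Set s = 0: T(0) = (1) / (4) = 1/4.

T(0) = 1/4 ≈ 0.2500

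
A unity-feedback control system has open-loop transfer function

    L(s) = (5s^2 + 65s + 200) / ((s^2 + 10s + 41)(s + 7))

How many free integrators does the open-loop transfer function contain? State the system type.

The denominator has no factor of s at the origin — no free integrator — so this is a Type 0 system.

Type 0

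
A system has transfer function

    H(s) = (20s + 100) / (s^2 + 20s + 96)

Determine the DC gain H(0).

Set s = 0: H(0) = (100) / (96) = 25/24.

H(0) = 25/24 ≈ 1.042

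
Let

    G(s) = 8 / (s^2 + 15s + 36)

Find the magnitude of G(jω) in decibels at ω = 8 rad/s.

Substitute s = j8: numerator = 8, denominator = -28 + j120.
|G(j8)| = |8| / |-28 + j120| = 8 / 123.22 ≈ 0.06492.
In decibels: 20·log₁₀(0.06492) ≈ -23.8 dB.

|G(j8)|_dB ≈ -23.8 dB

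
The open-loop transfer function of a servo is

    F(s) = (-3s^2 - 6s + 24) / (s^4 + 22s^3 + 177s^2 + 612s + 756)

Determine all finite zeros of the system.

s = 2, -4

Set the numerator to zero: -3s^2 - 6s + 24 = 0, i.e. -3·(s^2 + 2s - 8) = 0.
Factoring: (s - 2)(s + 4) = 0.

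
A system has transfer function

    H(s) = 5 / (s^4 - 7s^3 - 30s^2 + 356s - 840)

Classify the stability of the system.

unstable

The denominator s^4 - 7s^3 - 30s^2 + 356s - 840 factors as (s^2 - 8s + 20)(s + 7)(s - 6), giving poles at s = 4 + 2j, 4 - 2j, -7, 6.
Since the pole(s) at s = 4 ± 2j, 6 lie in the right half-plane, the system is unstable.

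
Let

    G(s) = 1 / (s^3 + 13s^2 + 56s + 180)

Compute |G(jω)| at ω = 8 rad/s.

|G(j8)| ≈ 0.001526

Substitute s = j8: numerator = 1, denominator = -652 - j64.
|G(j8)| = |1| / |-652 - j64| = 1 / 655.13 ≈ 0.001526.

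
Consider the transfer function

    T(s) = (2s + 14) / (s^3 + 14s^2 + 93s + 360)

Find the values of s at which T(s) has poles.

The poles are the roots of the denominator s^3 + 14s^2 + 93s + 360 = 0.
Trying s = -8: the polynomial evaluates to 0, so (s + 8) is a factor.
Dividing out leaves s^2 + 6s + 45 = 0.
The quadratic formula then gives s = -3 ± 6j.

s = -3 ± 6j, -8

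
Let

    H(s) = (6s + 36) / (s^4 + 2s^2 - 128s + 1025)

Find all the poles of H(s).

s = 4 + 3j, 4 - 3j, -4 + 5j, -4 - 5j

The poles are the roots of the denominator s^4 + 2s^2 - 128s + 1025 = 0.
No real roots exist; factor into two real quadratics: (s^2 - 8s + 25)(s^2 + 8s + 41) = 0.
Each quadratic gives a conjugate pair via the quadratic formula.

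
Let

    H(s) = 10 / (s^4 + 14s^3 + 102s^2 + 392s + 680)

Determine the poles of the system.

The poles are the roots of the denominator s^4 + 14s^3 + 102s^2 + 392s + 680 = 0.
No real roots exist; factor into two real quadratics: (s^2 + 6s + 34)(s^2 + 8s + 20) = 0.
Each quadratic gives a conjugate pair via the quadratic formula.

s = -3 + 5j, -3 - 5j, -4 + 2j, -4 - 2j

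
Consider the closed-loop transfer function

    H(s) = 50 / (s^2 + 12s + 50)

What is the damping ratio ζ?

ζ ≈ 0.8485

Compare the denominator to the standard form s^2 + 2ζωₙs + ωₙ².
ωₙ² = 50, so ωₙ = √50 ≈ 7.071 rad/s.
2ζωₙ = 12, so ζ = 12/(2·√50) ≈ 0.8485.
With ζ = 0.8485 the response is underdamped.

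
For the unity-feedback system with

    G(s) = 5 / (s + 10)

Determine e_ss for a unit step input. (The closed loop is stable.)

e_ss = 0.6667

G(s) has no poles at the origin.
This is a Type 0 system. Kp = lim_{s→0} G(s) = 5/10 = 1/2.
e_ss = 1/(1 + Kp) = 1/(1 + 1/2) = 2/3 ≈ 0.6667.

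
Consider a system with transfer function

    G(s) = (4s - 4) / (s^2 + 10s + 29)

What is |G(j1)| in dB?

Substitute s = j1: numerator = -4 + j4, denominator = 28 + j10.
|G(j1)| = |-4 + j4| / |28 + j10| = 5.6569 / 29.732 ≈ 0.1903.
In decibels: 20·log₁₀(0.1903) ≈ -14.4 dB.

|G(j1)|_dB ≈ -14.4 dB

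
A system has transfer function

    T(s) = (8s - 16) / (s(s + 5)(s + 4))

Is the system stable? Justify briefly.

The poles can be read from the denominator factors: s = 0, -5, -4.
Since the simple pole(s) at s = 0 lie on the jω-axis with none in the right half-plane, the system is marginally stable.

marginally stable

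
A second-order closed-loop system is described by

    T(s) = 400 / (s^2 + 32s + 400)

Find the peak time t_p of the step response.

Comparing s^2 + 32s + 400 to s^2 + 2ζωₙs + ωₙ²: ωₙ = 20 rad/s and ζ = 32/(2·20) = 0.8.
ζωₙ = 32/2 = 16, so ω_d = ωₙ√(1−ζ²) = √(ωₙ² − (ζωₙ)²) = √(400 − 16²) = √144 = 12 rad/s.
t_p = π/ω_d = π/12 ≈ 0.2618 s.

t_p ≈ 0.2618 s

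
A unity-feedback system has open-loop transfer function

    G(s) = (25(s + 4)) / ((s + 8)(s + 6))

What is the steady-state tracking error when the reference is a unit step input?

e_ss = 0.3243

G(s) has no poles at the origin.
This is a Type 0 system. Kp = lim_{s→0} G(s) = 100/48 = 25/12.
e_ss = 1/(1 + Kp) = 1/(1 + 25/12) = 12/37 ≈ 0.3243.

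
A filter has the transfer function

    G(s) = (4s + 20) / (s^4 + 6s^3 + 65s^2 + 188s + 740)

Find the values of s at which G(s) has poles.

The poles are the roots of the denominator s^4 + 6s^3 + 65s^2 + 188s + 740 = 0.
No real roots exist; factor into two real quadratics: (s^2 + 4s + 20)(s^2 + 2s + 37) = 0.
Each quadratic gives a conjugate pair via the quadratic formula.

s = -2 ± 4j, -1 ± 6j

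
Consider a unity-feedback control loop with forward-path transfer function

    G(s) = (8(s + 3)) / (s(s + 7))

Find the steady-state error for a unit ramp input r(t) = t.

e_ss = 0.2917

G(s) has one pole at the origin.
This is a Type 1 system. Kv = lim_{s→0} s·G(s) = 24/7.
e_ss = 1/Kv = 1/(24/7) = 7/24 ≈ 0.2917.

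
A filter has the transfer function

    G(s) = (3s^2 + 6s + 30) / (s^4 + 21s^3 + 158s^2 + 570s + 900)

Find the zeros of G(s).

Set the numerator to zero: 3s^2 + 6s + 30 = 0, i.e. 3·(s^2 + 2s + 10) = 0.
Factoring: (s^2 + 2s + 10) = 0.

s = -1 ± 3j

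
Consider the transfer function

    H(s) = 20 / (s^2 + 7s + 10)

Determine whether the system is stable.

stable

The denominator s^2 + 7s + 10 factors as (s + 2)(s + 5), giving poles at s = -2, -5.
Since all poles lie strictly in the left half-plane, the system is stable.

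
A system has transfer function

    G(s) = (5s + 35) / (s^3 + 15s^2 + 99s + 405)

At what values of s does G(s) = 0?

s = -7

Set the numerator to zero: 5s + 35 = 0, i.e. 5·(s + 7) = 0.
So s = -7.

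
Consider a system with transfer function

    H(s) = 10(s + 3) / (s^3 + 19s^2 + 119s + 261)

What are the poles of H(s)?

s = -9, -5 + 2j, -5 - 2j

The poles are the roots of the denominator s^3 + 19s^2 + 119s + 261 = 0.
Trying s = -9: the polynomial evaluates to 0, so (s + 9) is a factor.
Dividing out leaves s^2 + 10s + 29 = 0.
The quadratic formula then gives s = -5 ± 2j.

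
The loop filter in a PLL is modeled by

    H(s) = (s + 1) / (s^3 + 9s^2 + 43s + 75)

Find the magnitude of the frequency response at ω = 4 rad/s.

|H(j4)| ≈ 0.03217

Substitute s = j4: numerator = 1 + j4, denominator = -69 + j108.
|H(j4)| = |1 + j4| / |-69 + j108| = 4.1231 / 128.16 ≈ 0.03217.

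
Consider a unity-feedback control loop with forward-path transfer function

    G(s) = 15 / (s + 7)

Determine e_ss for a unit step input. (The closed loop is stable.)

G(s) has no poles at the origin.
This is a Type 0 system. Kp = lim_{s→0} G(s) = 15/7.
e_ss = 1/(1 + Kp) = 1/(1 + 15/7) = 7/22 ≈ 0.3182.

e_ss = 0.3182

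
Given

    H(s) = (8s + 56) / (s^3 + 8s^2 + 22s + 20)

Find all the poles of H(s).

s = -3 + j, -3 - j, -2

The poles are the roots of the denominator s^3 + 8s^2 + 22s + 20 = 0.
Trying s = -2: the polynomial evaluates to 0, so (s + 2) is a factor.
Dividing out leaves s^2 + 6s + 10 = 0.
The quadratic formula then gives s = -3 ± 1j.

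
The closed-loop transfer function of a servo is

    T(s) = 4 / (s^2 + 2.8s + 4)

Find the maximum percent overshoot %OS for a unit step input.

%OS ≈ 4.60%

Comparing s^2 + 2.8s + 4 to s^2 + 2ζωₙs + ωₙ²: ωₙ = 2 rad/s and ζ = 2.8/(2·2) = 0.7.
%OS = 100·exp(−πζ/√(1−ζ²)) = 100·exp(−π·0.7/√(1−0.7²)) ≈ 4.60%.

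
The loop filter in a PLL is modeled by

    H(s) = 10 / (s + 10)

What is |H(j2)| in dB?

|H(j2)|_dB ≈ -0.170 dB

Substitute s = j2: numerator = 10, denominator = 10 + j2.
|H(j2)| = |10| / |10 + j2| = 10 / 10.198 ≈ 0.9806.
In decibels: 20·log₁₀(0.9806) ≈ -0.170 dB.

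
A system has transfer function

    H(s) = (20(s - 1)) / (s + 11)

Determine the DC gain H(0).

At s = 0 each factor (s + a) contributes a and each (s^2 + bs + c) contributes c.
H(0) = 20·(-1) / ((11)) = -20/11 = -20/11.

H(0) = -20/11 ≈ -1.818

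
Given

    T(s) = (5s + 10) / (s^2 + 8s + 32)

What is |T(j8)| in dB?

|T(j8)|_dB ≈ -4.79 dB

Substitute s = j8: numerator = 10 + j40, denominator = -32 + j64.
|T(j8)| = |10 + j40| / |-32 + j64| = 41.231 / 71.554 ≈ 0.5762.
In decibels: 20·log₁₀(0.5762) ≈ -4.79 dB.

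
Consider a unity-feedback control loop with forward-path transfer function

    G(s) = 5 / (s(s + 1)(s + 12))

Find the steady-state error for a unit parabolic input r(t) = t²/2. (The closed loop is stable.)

G(s) has one pole at the origin.
This is a Type 1 system; Ka = lim_{s→0} s^2·G(s) = 0, so the steady-state error for a parabola input is infinite.

e_ss = ∞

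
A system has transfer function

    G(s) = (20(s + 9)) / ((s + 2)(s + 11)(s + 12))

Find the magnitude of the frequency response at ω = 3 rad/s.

|G(j3)| ≈ 0.3731

Substitute s = j3: numerator = 180 + j60, denominator = 39 + j507.
|G(j3)| = |180 + j60| / |39 + j507| = 189.74 / 508.50 ≈ 0.3731.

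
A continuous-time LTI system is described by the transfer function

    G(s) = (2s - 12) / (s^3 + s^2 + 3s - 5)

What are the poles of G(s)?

s = -1 ± 2j, 1

The poles are the roots of the denominator s^3 + s^2 + 3s - 5 = 0.
Trying s = 1: the polynomial evaluates to 0, so (s - 1) is a factor.
Dividing out leaves s^2 + 2s + 5 = 0.
The quadratic formula then gives s = -1 ± 2j.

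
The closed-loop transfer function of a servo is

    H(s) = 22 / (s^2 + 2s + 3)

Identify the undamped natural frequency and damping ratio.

ωₙ ≈ 1.732 rad/s, ζ ≈ 0.5774

Compare the denominator to the standard form s^2 + 2ζωₙs + ωₙ².
ωₙ² = 3, so ωₙ = √3 ≈ 1.732 rad/s.
2ζωₙ = 2, so ζ = 2/(2·√3) ≈ 0.5774.
With ζ = 0.5774 the response is underdamped.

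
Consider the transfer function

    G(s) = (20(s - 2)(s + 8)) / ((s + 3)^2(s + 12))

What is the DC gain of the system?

At s = 0 each factor (s + a) contributes a and each (s^2 + bs + c) contributes c.
G(0) = 20·(-2) · (8) / ((3) · (3) · (12)) = -320/108 = -80/27.

G(0) = -80/27 ≈ -2.963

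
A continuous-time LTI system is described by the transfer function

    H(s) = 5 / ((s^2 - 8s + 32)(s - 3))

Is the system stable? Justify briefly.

unstable

The poles can be read from the denominator factors: s = 4 + 4j, 4 - 4j, 3.
Since the pole(s) at s = 4 ± 4j, 3 lie in the right half-plane, the system is unstable.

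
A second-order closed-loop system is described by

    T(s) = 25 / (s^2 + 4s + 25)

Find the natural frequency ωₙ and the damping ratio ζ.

Compare the denominator to the standard form s^2 + 2ζωₙs + ωₙ².
ωₙ² = 25, so ωₙ = 5 rad/s.
2ζωₙ = 4, so ζ = 4/(2·5) = 0.4.

ωₙ = 5 rad/s, ζ = 0.4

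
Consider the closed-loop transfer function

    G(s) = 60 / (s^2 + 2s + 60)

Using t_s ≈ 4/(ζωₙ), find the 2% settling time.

Comparing s^2 + 2s + 60 to s^2 + 2ζωₙs + ωₙ²: ωₙ = √60 ≈ 7.746 rad/s and ζ = 2/(2·√60) ≈ 0.1291.
ζωₙ = 2/2 = 1, so t_s ≈ 4/(ζωₙ) = 4/1 = 4 s.

t_s ≈ 4 s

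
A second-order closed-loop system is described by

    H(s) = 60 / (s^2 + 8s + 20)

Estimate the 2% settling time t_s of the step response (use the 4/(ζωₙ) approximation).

t_s ≈ 1 s

Comparing s^2 + 8s + 20 to s^2 + 2ζωₙs + ωₙ²: ωₙ = √20 ≈ 4.472 rad/s and ζ = 8/(2·√20) ≈ 0.8944.
ζωₙ = 8/2 = 4, so t_s ≈ 4/(ζωₙ) = 4/4 = 1 s.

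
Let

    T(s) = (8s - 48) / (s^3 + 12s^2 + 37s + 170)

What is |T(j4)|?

Substitute s = j4: numerator = -48 + j32, denominator = -22 + j84.
|T(j4)| = |-48 + j32| / |-22 + j84| = 57.689 / 86.833 ≈ 0.6644.

|T(j4)| ≈ 0.6644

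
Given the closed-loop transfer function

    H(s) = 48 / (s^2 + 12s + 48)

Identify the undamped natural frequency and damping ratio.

Compare the denominator to the standard form s^2 + 2ζωₙs + ωₙ².
ωₙ² = 48, so ωₙ = √48 ≈ 6.928 rad/s.
2ζωₙ = 12, so ζ = 12/(2·√48) ≈ 0.8660.
With ζ = 0.8660 the response is underdamped.

ωₙ ≈ 6.928 rad/s, ζ ≈ 0.8660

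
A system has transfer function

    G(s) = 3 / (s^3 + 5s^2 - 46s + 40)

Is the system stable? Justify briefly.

unstable

The denominator s^3 + 5s^2 - 46s + 40 factors as (s - 1)(s - 4)(s + 10), giving poles at s = 1, 4, -10.
Since the pole(s) at s = 1, 4 lie in the right half-plane, the system is unstable.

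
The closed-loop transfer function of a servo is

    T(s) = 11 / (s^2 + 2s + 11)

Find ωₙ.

Compare the denominator to the standard form s^2 + 2ζωₙs + ωₙ².
ωₙ² = 11, so ωₙ = √11 ≈ 3.317 rad/s.

ωₙ ≈ 3.317 rad/s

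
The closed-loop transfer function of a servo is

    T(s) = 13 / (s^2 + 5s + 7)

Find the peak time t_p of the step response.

Comparing s^2 + 5s + 7 to s^2 + 2ζωₙs + ωₙ²: ωₙ = √7 ≈ 2.646 rad/s and ζ = 5/(2·√7) ≈ 0.9449.
ζωₙ = 5/2 = 2.5, so ω_d = ωₙ√(1−ζ²) = √(ωₙ² − (ζωₙ)²) = √(7 − 2.5²) = √0.75 ≈ 0.8660 rad/s.
t_p = π/ω_d = π/0.8660 ≈ 3.628 s.

t_p ≈ 3.628 s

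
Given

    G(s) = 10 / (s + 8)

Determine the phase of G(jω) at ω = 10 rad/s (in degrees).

At s = j10: numerator = 10, denominator = 8 + j10.
∠G = ∠num − ∠den = 0° − (51.340°) = -51.34°.

∠G(j10) ≈ -51.34°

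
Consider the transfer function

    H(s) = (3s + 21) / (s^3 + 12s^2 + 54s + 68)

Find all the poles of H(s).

The poles are the roots of the denominator s^3 + 12s^2 + 54s + 68 = 0.
Trying s = -2: the polynomial evaluates to 0, so (s + 2) is a factor.
Dividing out leaves s^2 + 10s + 34 = 0.
The quadratic formula then gives s = -5 ± 3j.

s = -5 ± 3j, -2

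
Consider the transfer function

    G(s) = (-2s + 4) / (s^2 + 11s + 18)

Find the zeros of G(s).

Set the numerator to zero: -2s + 4 = 0, i.e. -2·(s - 2) = 0.
So s = 2.

s = 2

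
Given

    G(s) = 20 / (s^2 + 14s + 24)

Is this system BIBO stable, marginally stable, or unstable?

stable

The denominator s^2 + 14s + 24 factors as (s + 2)(s + 12), giving poles at s = -2, -12.
Since all poles lie strictly in the left half-plane, the system is stable.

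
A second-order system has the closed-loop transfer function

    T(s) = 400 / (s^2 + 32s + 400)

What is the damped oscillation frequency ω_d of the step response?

Comparing s^2 + 32s + 400 to s^2 + 2ζωₙs + ωₙ²: ωₙ = 20 rad/s and ζ = 32/(2·20) = 0.8.
ζωₙ = 32/2 = 16, so ω_d = ωₙ√(1−ζ²) = √(ωₙ² − (ζωₙ)²) = √(400 − 16²) = √144 = 12 rad/s.

ω_d = 12 rad/s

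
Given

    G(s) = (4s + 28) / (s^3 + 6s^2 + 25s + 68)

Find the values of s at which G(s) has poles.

The poles are the roots of the denominator s^3 + 6s^2 + 25s + 68 = 0.
Trying s = -4: the polynomial evaluates to 0, so (s + 4) is a factor.
Dividing out leaves s^2 + 2s + 17 = 0.
The quadratic formula then gives s = -1 ± 4j.

s = -1 + 4j, -1 - 4j, -4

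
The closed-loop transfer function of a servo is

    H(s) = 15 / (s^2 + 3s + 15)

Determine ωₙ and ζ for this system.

Compare the denominator to the standard form s^2 + 2ζωₙs + ωₙ².
ωₙ² = 15, so ωₙ = √15 ≈ 3.873 rad/s.
2ζωₙ = 3, so ζ = 3/(2·√15) ≈ 0.3873.

ωₙ ≈ 3.873 rad/s, ζ ≈ 0.3873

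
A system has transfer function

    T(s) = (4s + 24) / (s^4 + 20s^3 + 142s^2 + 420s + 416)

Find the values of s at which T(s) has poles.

The poles are the roots of the denominator s^4 + 20s^3 + 142s^2 + 420s + 416 = 0.
Trying s = -2: the polynomial evaluates to 0, so (s + 2) is a factor.
Dividing out leaves s^3 + 18s^2 + 106s + 208 = 0.
This factors further as (s + 8)(s^2 + 10s + 26) = 0.

s = -2, -8, -5 + j, -5 - j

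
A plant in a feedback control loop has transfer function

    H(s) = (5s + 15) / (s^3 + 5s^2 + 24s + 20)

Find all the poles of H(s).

s = -2 + 4j, -2 - 4j, -1

The poles are the roots of the denominator s^3 + 5s^2 + 24s + 20 = 0.
Trying s = -1: the polynomial evaluates to 0, so (s + 1) is a factor.
Dividing out leaves s^2 + 4s + 20 = 0.
The quadratic formula then gives s = -2 ± 4j.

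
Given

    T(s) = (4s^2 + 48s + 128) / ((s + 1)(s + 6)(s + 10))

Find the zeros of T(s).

s = -4, -8

Set the numerator to zero: 4s^2 + 48s + 128 = 0, i.e. 4·(s^2 + 12s + 32) = 0.
Factoring: (s + 4)(s + 8) = 0.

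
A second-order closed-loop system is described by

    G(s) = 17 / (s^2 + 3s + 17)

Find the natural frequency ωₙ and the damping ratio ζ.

ωₙ ≈ 4.123 rad/s, ζ ≈ 0.3638

Compare the denominator to the standard form s^2 + 2ζωₙs + ωₙ².
ωₙ² = 17, so ωₙ = √17 ≈ 4.123 rad/s.
2ζωₙ = 3, so ζ = 3/(2·√17) ≈ 0.3638.
With ζ = 0.3638 the response is underdamped.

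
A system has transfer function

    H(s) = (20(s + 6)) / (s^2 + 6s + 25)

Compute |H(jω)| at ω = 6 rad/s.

|H(j6)| ≈ 4.508

Substitute s = j6: numerator = 120 + j120, denominator = -11 + j36.
|H(j6)| = |120 + j120| / |-11 + j36| = 169.71 / 37.643 ≈ 4.508.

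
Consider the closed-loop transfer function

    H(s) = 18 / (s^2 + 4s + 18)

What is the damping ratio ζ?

Compare the denominator to the standard form s^2 + 2ζωₙs + ωₙ².
ωₙ² = 18, so ωₙ = √18 ≈ 4.243 rad/s.
2ζωₙ = 4, so ζ = 4/(2·√18) ≈ 0.4714.

ζ ≈ 0.4714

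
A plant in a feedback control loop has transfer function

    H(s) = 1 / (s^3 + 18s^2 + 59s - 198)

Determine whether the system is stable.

unstable

The denominator s^3 + 18s^2 + 59s - 198 factors as (s - 2)(s + 11)(s + 9), giving poles at s = 2, -11, -9.
Since the pole(s) at s = 2 lie in the right half-plane, the system is unstable.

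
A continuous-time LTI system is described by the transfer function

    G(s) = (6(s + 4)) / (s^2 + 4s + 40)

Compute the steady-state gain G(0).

G(0) = 3/5 ≈ 0.6000

At s = 0 each factor (s + a) contributes a and each (s^2 + bs + c) contributes c.
G(0) = 6·(4) / ((40)) = 24/40 = 3/5.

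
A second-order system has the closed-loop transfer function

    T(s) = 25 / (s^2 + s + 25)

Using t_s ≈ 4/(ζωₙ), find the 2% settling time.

t_s ≈ 8 s

Comparing s^2 + s + 25 to s^2 + 2ζωₙs + ωₙ²: ωₙ = 5 rad/s and ζ = 1/(2·5) = 0.1.
ζωₙ = 1/2 = 0.5, so t_s ≈ 4/(ζωₙ) = 4/0.5 = 8 s.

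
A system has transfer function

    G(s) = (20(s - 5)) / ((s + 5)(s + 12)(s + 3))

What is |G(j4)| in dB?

|G(j4)|_dB ≈ -10 dB

Substitute s = j4: numerator = -100 + j80, denominator = -140 + j380.
|G(j4)| = |-100 + j80| / |-140 + j380| = 128.06 / 404.97 ≈ 0.3162.
In decibels: 20·log₁₀(0.3162) ≈ -10 dB.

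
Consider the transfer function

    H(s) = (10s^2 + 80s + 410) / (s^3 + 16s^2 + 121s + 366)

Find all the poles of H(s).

The poles are the roots of the denominator s^3 + 16s^2 + 121s + 366 = 0.
Trying s = -6: the polynomial evaluates to 0, so (s + 6) is a factor.
Dividing out leaves s^2 + 10s + 61 = 0.
The quadratic formula then gives s = -5 ± 6j.

s = -5 + 6j, -5 - 6j, -6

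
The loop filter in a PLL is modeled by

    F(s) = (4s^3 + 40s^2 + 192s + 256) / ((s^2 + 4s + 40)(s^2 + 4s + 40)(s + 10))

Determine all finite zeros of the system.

Set the numerator to zero: 4s^3 + 40s^2 + 192s + 256 = 0, i.e. 4·(s^3 + 10s^2 + 48s + 64) = 0.
Factoring: (s + 2)(s^2 + 8s + 32) = 0.

s = -2, -4 ± 4j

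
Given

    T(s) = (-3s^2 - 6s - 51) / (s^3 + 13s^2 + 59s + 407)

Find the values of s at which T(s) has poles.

The poles are the roots of the denominator s^3 + 13s^2 + 59s + 407 = 0.
Trying s = -11: the polynomial evaluates to 0, so (s + 11) is a factor.
Dividing out leaves s^2 + 2s + 37 = 0.
The quadratic formula then gives s = -1 ± 6j.

s = -1 ± 6j, -11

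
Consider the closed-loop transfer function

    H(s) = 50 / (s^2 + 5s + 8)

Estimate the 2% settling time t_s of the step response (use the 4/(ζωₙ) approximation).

t_s ≈ 1.600 s

Comparing s^2 + 5s + 8 to s^2 + 2ζωₙs + ωₙ²: ωₙ = √8 ≈ 2.828 rad/s and ζ = 5/(2·√8) ≈ 0.8839.
ζωₙ = 5/2 = 2.5, so t_s ≈ 4/(ζωₙ) = 4/2.5 = 1.600 s.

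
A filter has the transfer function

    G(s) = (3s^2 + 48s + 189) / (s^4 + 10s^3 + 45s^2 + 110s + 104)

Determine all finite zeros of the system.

s = -7, -9

Set the numerator to zero: 3s^2 + 48s + 189 = 0, i.e. 3·(s^2 + 16s + 63) = 0.
Factoring: (s + 7)(s + 9) = 0.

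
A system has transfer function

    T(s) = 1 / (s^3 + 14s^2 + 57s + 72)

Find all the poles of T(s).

The poles are the roots of the denominator s^3 + 14s^2 + 57s + 72 = 0.
Trying s = -3: the polynomial evaluates to 0, so (s + 3) is a factor.
Dividing out leaves s^2 + 11s + 24 = 0.
Factoring the quadratic: (s + 3)(s + 8) = 0.

s = -3, -3, -8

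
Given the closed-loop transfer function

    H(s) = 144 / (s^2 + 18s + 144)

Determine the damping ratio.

Compare the denominator to the standard form s^2 + 2ζωₙs + ωₙ².
ωₙ² = 144, so ωₙ = 12 rad/s.
2ζωₙ = 18, so ζ = 18/(2·12) = 0.75.
With ζ = 0.75 the response is underdamped.

ζ = 0.75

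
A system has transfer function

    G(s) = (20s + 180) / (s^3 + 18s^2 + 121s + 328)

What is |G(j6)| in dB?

|G(j6)|_dB ≈ -8.89 dB

Substitute s = j6: numerator = 180 + j120, denominator = -320 + j510.
|G(j6)| = |180 + j120| / |-320 + j510| = 216.33 / 602.08 ≈ 0.3593.
In decibels: 20·log₁₀(0.3593) ≈ -8.89 dB.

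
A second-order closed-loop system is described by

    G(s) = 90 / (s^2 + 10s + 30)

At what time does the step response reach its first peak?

Comparing s^2 + 10s + 30 to s^2 + 2ζωₙs + ωₙ²: ωₙ = √30 ≈ 5.477 rad/s and ζ = 10/(2·√30) ≈ 0.9129.
ζωₙ = 10/2 = 5, so ω_d = ωₙ√(1−ζ²) = √(ωₙ² − (ζωₙ)²) = √(30 − 5²) = √5 ≈ 2.236 rad/s.
t_p = π/ω_d = π/2.236 ≈ 1.405 s.

t_p ≈ 1.405 s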